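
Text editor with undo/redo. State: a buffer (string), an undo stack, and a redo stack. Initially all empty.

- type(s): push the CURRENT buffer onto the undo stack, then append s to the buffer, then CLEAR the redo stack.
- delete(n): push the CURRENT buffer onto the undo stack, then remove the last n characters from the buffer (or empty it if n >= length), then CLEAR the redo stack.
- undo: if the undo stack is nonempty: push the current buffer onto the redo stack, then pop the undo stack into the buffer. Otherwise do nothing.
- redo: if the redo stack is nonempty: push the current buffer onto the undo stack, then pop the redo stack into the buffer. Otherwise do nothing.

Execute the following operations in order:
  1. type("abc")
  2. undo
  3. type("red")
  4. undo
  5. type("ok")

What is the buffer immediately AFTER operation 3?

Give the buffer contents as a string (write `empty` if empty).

Answer: red

Derivation:
After op 1 (type): buf='abc' undo_depth=1 redo_depth=0
After op 2 (undo): buf='(empty)' undo_depth=0 redo_depth=1
After op 3 (type): buf='red' undo_depth=1 redo_depth=0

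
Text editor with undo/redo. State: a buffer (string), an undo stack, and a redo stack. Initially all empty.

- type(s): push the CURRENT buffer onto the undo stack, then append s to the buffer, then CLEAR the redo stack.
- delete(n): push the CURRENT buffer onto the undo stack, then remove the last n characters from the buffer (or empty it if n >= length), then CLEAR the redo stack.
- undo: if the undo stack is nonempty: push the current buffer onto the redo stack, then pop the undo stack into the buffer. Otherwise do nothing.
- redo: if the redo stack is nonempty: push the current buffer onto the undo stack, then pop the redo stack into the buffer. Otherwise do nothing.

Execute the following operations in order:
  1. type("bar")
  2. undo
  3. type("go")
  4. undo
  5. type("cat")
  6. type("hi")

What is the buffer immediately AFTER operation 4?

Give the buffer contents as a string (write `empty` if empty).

After op 1 (type): buf='bar' undo_depth=1 redo_depth=0
After op 2 (undo): buf='(empty)' undo_depth=0 redo_depth=1
After op 3 (type): buf='go' undo_depth=1 redo_depth=0
After op 4 (undo): buf='(empty)' undo_depth=0 redo_depth=1

Answer: empty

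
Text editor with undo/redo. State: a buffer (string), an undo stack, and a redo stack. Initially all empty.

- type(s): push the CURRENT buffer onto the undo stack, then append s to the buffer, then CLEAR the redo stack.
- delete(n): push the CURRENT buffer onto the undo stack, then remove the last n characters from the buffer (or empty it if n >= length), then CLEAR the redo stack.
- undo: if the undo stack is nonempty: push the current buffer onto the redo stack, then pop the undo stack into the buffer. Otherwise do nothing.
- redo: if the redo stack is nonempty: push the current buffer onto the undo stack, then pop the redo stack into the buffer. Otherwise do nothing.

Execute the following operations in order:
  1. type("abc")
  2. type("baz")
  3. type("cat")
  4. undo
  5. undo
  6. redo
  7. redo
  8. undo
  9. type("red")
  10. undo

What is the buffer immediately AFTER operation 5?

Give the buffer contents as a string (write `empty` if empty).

Answer: abc

Derivation:
After op 1 (type): buf='abc' undo_depth=1 redo_depth=0
After op 2 (type): buf='abcbaz' undo_depth=2 redo_depth=0
After op 3 (type): buf='abcbazcat' undo_depth=3 redo_depth=0
After op 4 (undo): buf='abcbaz' undo_depth=2 redo_depth=1
After op 5 (undo): buf='abc' undo_depth=1 redo_depth=2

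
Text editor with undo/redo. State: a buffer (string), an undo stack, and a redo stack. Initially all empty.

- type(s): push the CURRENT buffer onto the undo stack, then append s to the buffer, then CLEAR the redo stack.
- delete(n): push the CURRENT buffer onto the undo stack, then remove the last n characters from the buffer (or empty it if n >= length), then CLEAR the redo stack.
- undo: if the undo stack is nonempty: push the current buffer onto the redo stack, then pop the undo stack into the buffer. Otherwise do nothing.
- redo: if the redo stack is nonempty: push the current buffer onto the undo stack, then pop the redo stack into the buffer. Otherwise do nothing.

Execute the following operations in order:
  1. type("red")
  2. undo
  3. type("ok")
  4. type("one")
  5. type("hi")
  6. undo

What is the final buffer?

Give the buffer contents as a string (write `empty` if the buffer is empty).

Answer: okone

Derivation:
After op 1 (type): buf='red' undo_depth=1 redo_depth=0
After op 2 (undo): buf='(empty)' undo_depth=0 redo_depth=1
After op 3 (type): buf='ok' undo_depth=1 redo_depth=0
After op 4 (type): buf='okone' undo_depth=2 redo_depth=0
After op 5 (type): buf='okonehi' undo_depth=3 redo_depth=0
After op 6 (undo): buf='okone' undo_depth=2 redo_depth=1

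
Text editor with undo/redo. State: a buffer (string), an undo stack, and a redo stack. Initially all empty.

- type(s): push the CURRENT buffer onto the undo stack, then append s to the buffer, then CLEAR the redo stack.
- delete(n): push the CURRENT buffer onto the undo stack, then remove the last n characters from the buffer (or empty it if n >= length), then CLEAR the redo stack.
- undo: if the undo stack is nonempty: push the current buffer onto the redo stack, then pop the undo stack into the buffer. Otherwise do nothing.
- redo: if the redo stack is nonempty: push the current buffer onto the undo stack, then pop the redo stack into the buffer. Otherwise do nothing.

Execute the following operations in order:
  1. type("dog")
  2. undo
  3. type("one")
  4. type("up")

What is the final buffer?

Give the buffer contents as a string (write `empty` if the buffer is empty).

Answer: oneup

Derivation:
After op 1 (type): buf='dog' undo_depth=1 redo_depth=0
After op 2 (undo): buf='(empty)' undo_depth=0 redo_depth=1
After op 3 (type): buf='one' undo_depth=1 redo_depth=0
After op 4 (type): buf='oneup' undo_depth=2 redo_depth=0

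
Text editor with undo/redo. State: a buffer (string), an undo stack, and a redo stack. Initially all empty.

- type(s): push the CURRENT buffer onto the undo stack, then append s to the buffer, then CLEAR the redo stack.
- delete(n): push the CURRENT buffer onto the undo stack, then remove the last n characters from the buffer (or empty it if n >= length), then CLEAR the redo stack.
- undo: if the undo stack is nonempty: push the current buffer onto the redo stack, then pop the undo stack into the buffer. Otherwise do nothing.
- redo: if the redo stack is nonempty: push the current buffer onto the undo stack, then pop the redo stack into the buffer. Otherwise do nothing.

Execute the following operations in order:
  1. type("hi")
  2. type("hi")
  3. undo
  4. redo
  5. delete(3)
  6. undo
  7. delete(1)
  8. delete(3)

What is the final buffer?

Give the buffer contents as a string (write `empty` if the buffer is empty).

Answer: empty

Derivation:
After op 1 (type): buf='hi' undo_depth=1 redo_depth=0
After op 2 (type): buf='hihi' undo_depth=2 redo_depth=0
After op 3 (undo): buf='hi' undo_depth=1 redo_depth=1
After op 4 (redo): buf='hihi' undo_depth=2 redo_depth=0
After op 5 (delete): buf='h' undo_depth=3 redo_depth=0
After op 6 (undo): buf='hihi' undo_depth=2 redo_depth=1
After op 7 (delete): buf='hih' undo_depth=3 redo_depth=0
After op 8 (delete): buf='(empty)' undo_depth=4 redo_depth=0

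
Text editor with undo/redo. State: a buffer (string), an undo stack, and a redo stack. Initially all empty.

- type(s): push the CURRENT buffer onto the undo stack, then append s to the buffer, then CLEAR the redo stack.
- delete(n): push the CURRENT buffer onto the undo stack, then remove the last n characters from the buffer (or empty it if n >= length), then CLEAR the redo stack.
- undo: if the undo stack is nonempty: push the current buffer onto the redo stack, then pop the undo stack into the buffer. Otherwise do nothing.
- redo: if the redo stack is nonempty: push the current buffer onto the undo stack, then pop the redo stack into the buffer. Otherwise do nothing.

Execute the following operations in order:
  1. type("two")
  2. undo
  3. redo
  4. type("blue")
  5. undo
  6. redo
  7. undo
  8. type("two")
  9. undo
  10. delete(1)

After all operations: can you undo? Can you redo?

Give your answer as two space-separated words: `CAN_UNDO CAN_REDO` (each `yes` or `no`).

After op 1 (type): buf='two' undo_depth=1 redo_depth=0
After op 2 (undo): buf='(empty)' undo_depth=0 redo_depth=1
After op 3 (redo): buf='two' undo_depth=1 redo_depth=0
After op 4 (type): buf='twoblue' undo_depth=2 redo_depth=0
After op 5 (undo): buf='two' undo_depth=1 redo_depth=1
After op 6 (redo): buf='twoblue' undo_depth=2 redo_depth=0
After op 7 (undo): buf='two' undo_depth=1 redo_depth=1
After op 8 (type): buf='twotwo' undo_depth=2 redo_depth=0
After op 9 (undo): buf='two' undo_depth=1 redo_depth=1
After op 10 (delete): buf='tw' undo_depth=2 redo_depth=0

Answer: yes no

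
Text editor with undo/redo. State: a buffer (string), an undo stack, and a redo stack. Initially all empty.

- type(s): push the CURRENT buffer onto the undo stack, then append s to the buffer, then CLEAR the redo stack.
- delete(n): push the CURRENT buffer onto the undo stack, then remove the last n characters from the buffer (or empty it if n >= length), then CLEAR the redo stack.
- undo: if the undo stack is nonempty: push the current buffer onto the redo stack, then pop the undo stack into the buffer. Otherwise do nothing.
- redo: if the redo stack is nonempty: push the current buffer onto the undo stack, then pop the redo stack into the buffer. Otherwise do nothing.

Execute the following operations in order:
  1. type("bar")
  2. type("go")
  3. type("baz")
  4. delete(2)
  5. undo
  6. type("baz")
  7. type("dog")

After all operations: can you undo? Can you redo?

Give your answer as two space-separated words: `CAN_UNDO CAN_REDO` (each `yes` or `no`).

After op 1 (type): buf='bar' undo_depth=1 redo_depth=0
After op 2 (type): buf='bargo' undo_depth=2 redo_depth=0
After op 3 (type): buf='bargobaz' undo_depth=3 redo_depth=0
After op 4 (delete): buf='bargob' undo_depth=4 redo_depth=0
After op 5 (undo): buf='bargobaz' undo_depth=3 redo_depth=1
After op 6 (type): buf='bargobazbaz' undo_depth=4 redo_depth=0
After op 7 (type): buf='bargobazbazdog' undo_depth=5 redo_depth=0

Answer: yes no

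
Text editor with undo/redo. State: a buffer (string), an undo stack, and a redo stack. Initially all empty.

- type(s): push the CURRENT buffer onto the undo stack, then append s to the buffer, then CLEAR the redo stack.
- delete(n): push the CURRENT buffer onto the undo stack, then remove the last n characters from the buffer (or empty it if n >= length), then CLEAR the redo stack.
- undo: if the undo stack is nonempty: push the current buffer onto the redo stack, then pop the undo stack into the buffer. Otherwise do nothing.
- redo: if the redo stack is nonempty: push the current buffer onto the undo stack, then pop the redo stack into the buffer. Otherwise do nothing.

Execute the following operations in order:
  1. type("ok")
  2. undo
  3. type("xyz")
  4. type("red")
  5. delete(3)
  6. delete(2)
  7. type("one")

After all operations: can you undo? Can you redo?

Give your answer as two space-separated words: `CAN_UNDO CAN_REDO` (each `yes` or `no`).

Answer: yes no

Derivation:
After op 1 (type): buf='ok' undo_depth=1 redo_depth=0
After op 2 (undo): buf='(empty)' undo_depth=0 redo_depth=1
After op 3 (type): buf='xyz' undo_depth=1 redo_depth=0
After op 4 (type): buf='xyzred' undo_depth=2 redo_depth=0
After op 5 (delete): buf='xyz' undo_depth=3 redo_depth=0
After op 6 (delete): buf='x' undo_depth=4 redo_depth=0
After op 7 (type): buf='xone' undo_depth=5 redo_depth=0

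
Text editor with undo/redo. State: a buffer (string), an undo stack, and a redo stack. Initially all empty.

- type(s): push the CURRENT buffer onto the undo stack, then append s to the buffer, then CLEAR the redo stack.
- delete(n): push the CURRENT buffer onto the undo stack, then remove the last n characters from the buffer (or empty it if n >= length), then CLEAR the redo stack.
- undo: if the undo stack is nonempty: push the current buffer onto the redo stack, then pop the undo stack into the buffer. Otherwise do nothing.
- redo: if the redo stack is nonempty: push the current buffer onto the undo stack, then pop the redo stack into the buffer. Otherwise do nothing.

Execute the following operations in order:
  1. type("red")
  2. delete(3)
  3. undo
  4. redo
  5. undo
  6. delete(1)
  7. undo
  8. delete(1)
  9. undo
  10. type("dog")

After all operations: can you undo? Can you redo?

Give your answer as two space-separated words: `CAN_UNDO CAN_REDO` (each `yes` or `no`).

Answer: yes no

Derivation:
After op 1 (type): buf='red' undo_depth=1 redo_depth=0
After op 2 (delete): buf='(empty)' undo_depth=2 redo_depth=0
After op 3 (undo): buf='red' undo_depth=1 redo_depth=1
After op 4 (redo): buf='(empty)' undo_depth=2 redo_depth=0
After op 5 (undo): buf='red' undo_depth=1 redo_depth=1
After op 6 (delete): buf='re' undo_depth=2 redo_depth=0
After op 7 (undo): buf='red' undo_depth=1 redo_depth=1
After op 8 (delete): buf='re' undo_depth=2 redo_depth=0
After op 9 (undo): buf='red' undo_depth=1 redo_depth=1
After op 10 (type): buf='reddog' undo_depth=2 redo_depth=0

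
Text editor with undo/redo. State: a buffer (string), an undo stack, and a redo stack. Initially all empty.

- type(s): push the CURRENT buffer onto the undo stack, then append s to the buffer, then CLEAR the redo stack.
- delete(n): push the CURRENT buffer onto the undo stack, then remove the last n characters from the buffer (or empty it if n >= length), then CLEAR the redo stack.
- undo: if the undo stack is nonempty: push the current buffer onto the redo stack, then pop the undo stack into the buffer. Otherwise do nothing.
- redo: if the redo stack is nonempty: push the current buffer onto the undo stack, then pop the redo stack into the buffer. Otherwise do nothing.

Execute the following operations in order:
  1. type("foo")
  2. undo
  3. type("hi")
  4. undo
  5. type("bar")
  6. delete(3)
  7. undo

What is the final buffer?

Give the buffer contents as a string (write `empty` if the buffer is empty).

After op 1 (type): buf='foo' undo_depth=1 redo_depth=0
After op 2 (undo): buf='(empty)' undo_depth=0 redo_depth=1
After op 3 (type): buf='hi' undo_depth=1 redo_depth=0
After op 4 (undo): buf='(empty)' undo_depth=0 redo_depth=1
After op 5 (type): buf='bar' undo_depth=1 redo_depth=0
After op 6 (delete): buf='(empty)' undo_depth=2 redo_depth=0
After op 7 (undo): buf='bar' undo_depth=1 redo_depth=1

Answer: bar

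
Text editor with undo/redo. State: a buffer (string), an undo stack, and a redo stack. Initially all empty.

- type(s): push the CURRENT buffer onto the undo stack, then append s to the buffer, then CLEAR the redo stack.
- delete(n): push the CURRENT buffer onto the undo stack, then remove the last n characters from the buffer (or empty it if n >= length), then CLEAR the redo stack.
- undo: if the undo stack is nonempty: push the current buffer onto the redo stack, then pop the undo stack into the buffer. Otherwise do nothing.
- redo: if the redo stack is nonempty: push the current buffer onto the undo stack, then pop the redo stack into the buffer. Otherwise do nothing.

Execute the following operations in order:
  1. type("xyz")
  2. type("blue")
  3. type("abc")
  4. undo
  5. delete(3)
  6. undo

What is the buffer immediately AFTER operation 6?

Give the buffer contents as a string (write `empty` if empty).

Answer: xyzblue

Derivation:
After op 1 (type): buf='xyz' undo_depth=1 redo_depth=0
After op 2 (type): buf='xyzblue' undo_depth=2 redo_depth=0
After op 3 (type): buf='xyzblueabc' undo_depth=3 redo_depth=0
After op 4 (undo): buf='xyzblue' undo_depth=2 redo_depth=1
After op 5 (delete): buf='xyzb' undo_depth=3 redo_depth=0
After op 6 (undo): buf='xyzblue' undo_depth=2 redo_depth=1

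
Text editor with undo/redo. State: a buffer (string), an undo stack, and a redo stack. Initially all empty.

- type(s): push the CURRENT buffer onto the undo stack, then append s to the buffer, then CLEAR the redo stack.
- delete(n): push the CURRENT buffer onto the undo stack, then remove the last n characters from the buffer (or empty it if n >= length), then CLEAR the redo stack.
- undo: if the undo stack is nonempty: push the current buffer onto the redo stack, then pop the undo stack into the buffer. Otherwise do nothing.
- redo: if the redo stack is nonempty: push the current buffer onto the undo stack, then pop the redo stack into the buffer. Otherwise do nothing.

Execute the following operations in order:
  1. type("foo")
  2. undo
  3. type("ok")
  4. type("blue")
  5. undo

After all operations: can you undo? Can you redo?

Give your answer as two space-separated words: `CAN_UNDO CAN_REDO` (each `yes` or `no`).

After op 1 (type): buf='foo' undo_depth=1 redo_depth=0
After op 2 (undo): buf='(empty)' undo_depth=0 redo_depth=1
After op 3 (type): buf='ok' undo_depth=1 redo_depth=0
After op 4 (type): buf='okblue' undo_depth=2 redo_depth=0
After op 5 (undo): buf='ok' undo_depth=1 redo_depth=1

Answer: yes yes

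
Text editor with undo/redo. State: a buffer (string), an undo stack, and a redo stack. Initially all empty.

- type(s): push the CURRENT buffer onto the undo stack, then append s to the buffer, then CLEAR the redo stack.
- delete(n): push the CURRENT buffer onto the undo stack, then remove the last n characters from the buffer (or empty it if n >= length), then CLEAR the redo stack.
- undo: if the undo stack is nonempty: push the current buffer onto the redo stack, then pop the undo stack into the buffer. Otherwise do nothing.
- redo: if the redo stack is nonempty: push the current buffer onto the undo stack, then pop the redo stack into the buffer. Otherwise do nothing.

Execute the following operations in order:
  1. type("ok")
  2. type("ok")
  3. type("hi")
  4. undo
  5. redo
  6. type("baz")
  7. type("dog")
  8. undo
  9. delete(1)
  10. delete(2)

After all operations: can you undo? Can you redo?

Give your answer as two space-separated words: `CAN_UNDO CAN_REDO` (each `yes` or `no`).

Answer: yes no

Derivation:
After op 1 (type): buf='ok' undo_depth=1 redo_depth=0
After op 2 (type): buf='okok' undo_depth=2 redo_depth=0
After op 3 (type): buf='okokhi' undo_depth=3 redo_depth=0
After op 4 (undo): buf='okok' undo_depth=2 redo_depth=1
After op 5 (redo): buf='okokhi' undo_depth=3 redo_depth=0
After op 6 (type): buf='okokhibaz' undo_depth=4 redo_depth=0
After op 7 (type): buf='okokhibazdog' undo_depth=5 redo_depth=0
After op 8 (undo): buf='okokhibaz' undo_depth=4 redo_depth=1
After op 9 (delete): buf='okokhiba' undo_depth=5 redo_depth=0
After op 10 (delete): buf='okokhi' undo_depth=6 redo_depth=0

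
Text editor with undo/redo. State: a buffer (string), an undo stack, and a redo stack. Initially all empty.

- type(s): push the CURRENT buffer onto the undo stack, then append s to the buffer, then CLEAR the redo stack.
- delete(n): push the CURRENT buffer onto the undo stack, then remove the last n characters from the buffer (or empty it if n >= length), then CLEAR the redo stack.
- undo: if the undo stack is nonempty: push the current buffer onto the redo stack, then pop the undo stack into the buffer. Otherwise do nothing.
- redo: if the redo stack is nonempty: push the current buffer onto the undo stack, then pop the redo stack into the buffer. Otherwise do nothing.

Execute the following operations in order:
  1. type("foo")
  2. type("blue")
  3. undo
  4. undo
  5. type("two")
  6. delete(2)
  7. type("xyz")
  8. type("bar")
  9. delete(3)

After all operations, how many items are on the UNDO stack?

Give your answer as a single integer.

Answer: 5

Derivation:
After op 1 (type): buf='foo' undo_depth=1 redo_depth=0
After op 2 (type): buf='fooblue' undo_depth=2 redo_depth=0
After op 3 (undo): buf='foo' undo_depth=1 redo_depth=1
After op 4 (undo): buf='(empty)' undo_depth=0 redo_depth=2
After op 5 (type): buf='two' undo_depth=1 redo_depth=0
After op 6 (delete): buf='t' undo_depth=2 redo_depth=0
After op 7 (type): buf='txyz' undo_depth=3 redo_depth=0
After op 8 (type): buf='txyzbar' undo_depth=4 redo_depth=0
After op 9 (delete): buf='txyz' undo_depth=5 redo_depth=0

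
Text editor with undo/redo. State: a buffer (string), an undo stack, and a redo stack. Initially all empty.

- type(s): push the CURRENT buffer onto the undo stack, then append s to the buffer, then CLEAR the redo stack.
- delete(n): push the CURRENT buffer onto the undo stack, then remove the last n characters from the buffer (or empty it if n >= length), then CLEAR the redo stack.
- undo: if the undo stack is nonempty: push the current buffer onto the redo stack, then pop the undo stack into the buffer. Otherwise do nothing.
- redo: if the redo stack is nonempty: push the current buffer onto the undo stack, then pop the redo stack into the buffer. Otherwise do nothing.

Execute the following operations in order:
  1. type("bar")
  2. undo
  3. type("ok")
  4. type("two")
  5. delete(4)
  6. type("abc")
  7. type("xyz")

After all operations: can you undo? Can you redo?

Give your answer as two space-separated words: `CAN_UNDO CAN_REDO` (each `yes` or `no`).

Answer: yes no

Derivation:
After op 1 (type): buf='bar' undo_depth=1 redo_depth=0
After op 2 (undo): buf='(empty)' undo_depth=0 redo_depth=1
After op 3 (type): buf='ok' undo_depth=1 redo_depth=0
After op 4 (type): buf='oktwo' undo_depth=2 redo_depth=0
After op 5 (delete): buf='o' undo_depth=3 redo_depth=0
After op 6 (type): buf='oabc' undo_depth=4 redo_depth=0
After op 7 (type): buf='oabcxyz' undo_depth=5 redo_depth=0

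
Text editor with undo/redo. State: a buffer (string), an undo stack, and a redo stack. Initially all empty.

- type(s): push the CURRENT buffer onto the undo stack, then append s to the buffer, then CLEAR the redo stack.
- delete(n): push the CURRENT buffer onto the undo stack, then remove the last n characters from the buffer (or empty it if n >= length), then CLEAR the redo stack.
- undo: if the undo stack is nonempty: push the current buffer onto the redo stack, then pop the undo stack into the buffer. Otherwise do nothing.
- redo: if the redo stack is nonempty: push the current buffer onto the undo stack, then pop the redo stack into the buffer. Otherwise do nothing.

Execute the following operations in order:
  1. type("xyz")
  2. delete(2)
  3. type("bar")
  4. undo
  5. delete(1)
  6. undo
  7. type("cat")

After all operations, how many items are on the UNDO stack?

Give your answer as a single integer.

Answer: 3

Derivation:
After op 1 (type): buf='xyz' undo_depth=1 redo_depth=0
After op 2 (delete): buf='x' undo_depth=2 redo_depth=0
After op 3 (type): buf='xbar' undo_depth=3 redo_depth=0
After op 4 (undo): buf='x' undo_depth=2 redo_depth=1
After op 5 (delete): buf='(empty)' undo_depth=3 redo_depth=0
After op 6 (undo): buf='x' undo_depth=2 redo_depth=1
After op 7 (type): buf='xcat' undo_depth=3 redo_depth=0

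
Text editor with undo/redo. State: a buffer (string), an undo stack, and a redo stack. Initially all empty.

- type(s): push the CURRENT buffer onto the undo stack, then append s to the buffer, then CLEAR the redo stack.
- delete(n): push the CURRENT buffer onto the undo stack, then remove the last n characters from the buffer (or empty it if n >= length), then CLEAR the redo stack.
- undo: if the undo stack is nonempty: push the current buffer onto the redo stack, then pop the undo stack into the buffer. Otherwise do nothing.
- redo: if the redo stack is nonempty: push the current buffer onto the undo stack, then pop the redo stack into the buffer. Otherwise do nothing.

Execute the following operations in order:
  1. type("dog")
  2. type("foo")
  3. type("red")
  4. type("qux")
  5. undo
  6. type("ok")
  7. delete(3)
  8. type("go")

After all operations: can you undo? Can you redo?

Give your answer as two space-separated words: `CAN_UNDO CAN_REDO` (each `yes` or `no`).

Answer: yes no

Derivation:
After op 1 (type): buf='dog' undo_depth=1 redo_depth=0
After op 2 (type): buf='dogfoo' undo_depth=2 redo_depth=0
After op 3 (type): buf='dogfoored' undo_depth=3 redo_depth=0
After op 4 (type): buf='dogfooredqux' undo_depth=4 redo_depth=0
After op 5 (undo): buf='dogfoored' undo_depth=3 redo_depth=1
After op 6 (type): buf='dogfooredok' undo_depth=4 redo_depth=0
After op 7 (delete): buf='dogfoore' undo_depth=5 redo_depth=0
After op 8 (type): buf='dogfoorego' undo_depth=6 redo_depth=0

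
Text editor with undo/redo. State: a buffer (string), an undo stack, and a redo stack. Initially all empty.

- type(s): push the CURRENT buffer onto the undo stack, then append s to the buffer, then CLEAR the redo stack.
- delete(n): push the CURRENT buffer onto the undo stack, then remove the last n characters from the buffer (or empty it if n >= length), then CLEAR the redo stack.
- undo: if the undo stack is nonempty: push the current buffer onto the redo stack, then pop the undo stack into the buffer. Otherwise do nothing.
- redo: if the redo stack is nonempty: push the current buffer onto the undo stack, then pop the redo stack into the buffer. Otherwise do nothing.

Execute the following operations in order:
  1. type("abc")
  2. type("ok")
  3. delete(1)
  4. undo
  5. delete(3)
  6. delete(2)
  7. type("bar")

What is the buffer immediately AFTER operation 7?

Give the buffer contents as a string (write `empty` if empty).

Answer: bar

Derivation:
After op 1 (type): buf='abc' undo_depth=1 redo_depth=0
After op 2 (type): buf='abcok' undo_depth=2 redo_depth=0
After op 3 (delete): buf='abco' undo_depth=3 redo_depth=0
After op 4 (undo): buf='abcok' undo_depth=2 redo_depth=1
After op 5 (delete): buf='ab' undo_depth=3 redo_depth=0
After op 6 (delete): buf='(empty)' undo_depth=4 redo_depth=0
After op 7 (type): buf='bar' undo_depth=5 redo_depth=0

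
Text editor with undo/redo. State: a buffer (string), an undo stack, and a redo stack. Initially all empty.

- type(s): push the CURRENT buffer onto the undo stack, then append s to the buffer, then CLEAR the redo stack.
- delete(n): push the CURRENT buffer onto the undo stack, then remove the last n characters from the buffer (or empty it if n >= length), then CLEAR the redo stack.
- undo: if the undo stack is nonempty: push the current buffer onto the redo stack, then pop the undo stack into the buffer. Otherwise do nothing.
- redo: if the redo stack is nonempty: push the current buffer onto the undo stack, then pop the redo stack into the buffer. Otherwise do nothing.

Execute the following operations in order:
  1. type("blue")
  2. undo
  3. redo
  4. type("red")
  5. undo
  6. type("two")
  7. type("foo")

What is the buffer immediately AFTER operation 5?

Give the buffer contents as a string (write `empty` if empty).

Answer: blue

Derivation:
After op 1 (type): buf='blue' undo_depth=1 redo_depth=0
After op 2 (undo): buf='(empty)' undo_depth=0 redo_depth=1
After op 3 (redo): buf='blue' undo_depth=1 redo_depth=0
After op 4 (type): buf='bluered' undo_depth=2 redo_depth=0
After op 5 (undo): buf='blue' undo_depth=1 redo_depth=1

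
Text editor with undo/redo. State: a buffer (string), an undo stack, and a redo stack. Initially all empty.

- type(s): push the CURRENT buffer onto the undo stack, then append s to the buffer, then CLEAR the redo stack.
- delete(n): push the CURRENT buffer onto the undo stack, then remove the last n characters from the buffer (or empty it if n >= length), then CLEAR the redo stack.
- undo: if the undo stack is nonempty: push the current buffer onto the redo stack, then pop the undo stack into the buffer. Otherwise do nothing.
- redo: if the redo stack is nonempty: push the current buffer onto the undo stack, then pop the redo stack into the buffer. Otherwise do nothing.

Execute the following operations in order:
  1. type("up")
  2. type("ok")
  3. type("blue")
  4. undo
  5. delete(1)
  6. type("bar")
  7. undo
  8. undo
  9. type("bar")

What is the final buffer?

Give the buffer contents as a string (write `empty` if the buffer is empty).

After op 1 (type): buf='up' undo_depth=1 redo_depth=0
After op 2 (type): buf='upok' undo_depth=2 redo_depth=0
After op 3 (type): buf='upokblue' undo_depth=3 redo_depth=0
After op 4 (undo): buf='upok' undo_depth=2 redo_depth=1
After op 5 (delete): buf='upo' undo_depth=3 redo_depth=0
After op 6 (type): buf='upobar' undo_depth=4 redo_depth=0
After op 7 (undo): buf='upo' undo_depth=3 redo_depth=1
After op 8 (undo): buf='upok' undo_depth=2 redo_depth=2
After op 9 (type): buf='upokbar' undo_depth=3 redo_depth=0

Answer: upokbar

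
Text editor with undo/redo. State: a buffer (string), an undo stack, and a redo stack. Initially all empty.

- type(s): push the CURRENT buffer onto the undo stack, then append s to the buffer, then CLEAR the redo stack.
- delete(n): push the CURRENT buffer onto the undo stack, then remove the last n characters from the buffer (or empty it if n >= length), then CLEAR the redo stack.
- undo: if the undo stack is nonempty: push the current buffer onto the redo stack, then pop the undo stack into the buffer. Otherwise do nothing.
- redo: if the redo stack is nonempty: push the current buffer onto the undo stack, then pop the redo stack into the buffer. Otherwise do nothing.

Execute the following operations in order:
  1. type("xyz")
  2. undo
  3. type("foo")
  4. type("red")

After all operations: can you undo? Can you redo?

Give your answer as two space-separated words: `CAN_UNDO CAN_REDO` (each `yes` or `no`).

Answer: yes no

Derivation:
After op 1 (type): buf='xyz' undo_depth=1 redo_depth=0
After op 2 (undo): buf='(empty)' undo_depth=0 redo_depth=1
After op 3 (type): buf='foo' undo_depth=1 redo_depth=0
After op 4 (type): buf='foored' undo_depth=2 redo_depth=0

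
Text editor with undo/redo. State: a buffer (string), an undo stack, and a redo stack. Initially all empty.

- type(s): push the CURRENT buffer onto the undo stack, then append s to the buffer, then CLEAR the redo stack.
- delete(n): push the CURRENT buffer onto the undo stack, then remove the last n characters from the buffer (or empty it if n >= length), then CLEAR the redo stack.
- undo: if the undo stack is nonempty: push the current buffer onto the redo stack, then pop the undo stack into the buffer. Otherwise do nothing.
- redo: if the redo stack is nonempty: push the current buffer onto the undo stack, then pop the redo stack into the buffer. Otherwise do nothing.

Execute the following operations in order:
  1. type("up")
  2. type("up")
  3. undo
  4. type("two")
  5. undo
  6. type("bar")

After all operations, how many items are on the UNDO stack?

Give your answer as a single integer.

Answer: 2

Derivation:
After op 1 (type): buf='up' undo_depth=1 redo_depth=0
After op 2 (type): buf='upup' undo_depth=2 redo_depth=0
After op 3 (undo): buf='up' undo_depth=1 redo_depth=1
After op 4 (type): buf='uptwo' undo_depth=2 redo_depth=0
After op 5 (undo): buf='up' undo_depth=1 redo_depth=1
After op 6 (type): buf='upbar' undo_depth=2 redo_depth=0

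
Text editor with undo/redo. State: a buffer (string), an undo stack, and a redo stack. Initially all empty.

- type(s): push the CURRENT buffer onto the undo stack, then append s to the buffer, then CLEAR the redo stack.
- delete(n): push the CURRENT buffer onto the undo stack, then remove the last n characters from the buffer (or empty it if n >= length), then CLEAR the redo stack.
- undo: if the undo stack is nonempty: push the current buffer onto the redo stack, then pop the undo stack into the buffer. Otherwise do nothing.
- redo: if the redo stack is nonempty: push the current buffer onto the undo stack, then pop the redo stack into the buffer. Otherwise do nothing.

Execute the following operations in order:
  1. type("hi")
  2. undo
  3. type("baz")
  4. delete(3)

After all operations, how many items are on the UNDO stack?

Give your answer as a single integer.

After op 1 (type): buf='hi' undo_depth=1 redo_depth=0
After op 2 (undo): buf='(empty)' undo_depth=0 redo_depth=1
After op 3 (type): buf='baz' undo_depth=1 redo_depth=0
After op 4 (delete): buf='(empty)' undo_depth=2 redo_depth=0

Answer: 2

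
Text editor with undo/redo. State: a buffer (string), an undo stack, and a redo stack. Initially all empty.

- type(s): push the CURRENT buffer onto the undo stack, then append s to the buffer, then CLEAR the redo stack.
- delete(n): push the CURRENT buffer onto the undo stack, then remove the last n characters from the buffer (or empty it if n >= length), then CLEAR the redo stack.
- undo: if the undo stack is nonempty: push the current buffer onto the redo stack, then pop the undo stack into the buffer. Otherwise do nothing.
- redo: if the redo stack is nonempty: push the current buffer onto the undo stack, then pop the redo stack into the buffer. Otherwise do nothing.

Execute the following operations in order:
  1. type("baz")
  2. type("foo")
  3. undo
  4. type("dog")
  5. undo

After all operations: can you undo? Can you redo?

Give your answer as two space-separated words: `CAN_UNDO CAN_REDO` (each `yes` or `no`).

Answer: yes yes

Derivation:
After op 1 (type): buf='baz' undo_depth=1 redo_depth=0
After op 2 (type): buf='bazfoo' undo_depth=2 redo_depth=0
After op 3 (undo): buf='baz' undo_depth=1 redo_depth=1
After op 4 (type): buf='bazdog' undo_depth=2 redo_depth=0
After op 5 (undo): buf='baz' undo_depth=1 redo_depth=1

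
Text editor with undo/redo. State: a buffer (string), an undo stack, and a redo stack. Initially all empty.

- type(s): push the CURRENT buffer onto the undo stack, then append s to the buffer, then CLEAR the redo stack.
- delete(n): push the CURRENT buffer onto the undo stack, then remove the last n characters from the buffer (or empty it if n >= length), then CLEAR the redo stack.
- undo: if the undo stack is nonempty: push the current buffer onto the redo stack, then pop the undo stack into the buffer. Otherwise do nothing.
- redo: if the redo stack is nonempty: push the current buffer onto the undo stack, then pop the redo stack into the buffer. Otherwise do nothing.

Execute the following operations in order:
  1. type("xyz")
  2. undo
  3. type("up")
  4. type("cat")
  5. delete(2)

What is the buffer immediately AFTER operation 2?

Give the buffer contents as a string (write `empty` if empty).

After op 1 (type): buf='xyz' undo_depth=1 redo_depth=0
After op 2 (undo): buf='(empty)' undo_depth=0 redo_depth=1

Answer: empty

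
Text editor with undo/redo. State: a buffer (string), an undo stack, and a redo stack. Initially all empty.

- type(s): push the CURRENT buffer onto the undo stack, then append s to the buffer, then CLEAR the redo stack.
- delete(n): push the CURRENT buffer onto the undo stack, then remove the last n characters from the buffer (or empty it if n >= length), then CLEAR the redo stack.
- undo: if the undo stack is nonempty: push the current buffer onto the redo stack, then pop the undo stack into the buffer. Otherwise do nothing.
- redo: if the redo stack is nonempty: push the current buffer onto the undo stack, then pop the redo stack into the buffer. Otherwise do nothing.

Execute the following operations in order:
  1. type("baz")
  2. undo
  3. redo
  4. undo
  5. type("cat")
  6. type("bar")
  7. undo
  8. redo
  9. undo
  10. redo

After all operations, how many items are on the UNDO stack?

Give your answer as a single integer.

Answer: 2

Derivation:
After op 1 (type): buf='baz' undo_depth=1 redo_depth=0
After op 2 (undo): buf='(empty)' undo_depth=0 redo_depth=1
After op 3 (redo): buf='baz' undo_depth=1 redo_depth=0
After op 4 (undo): buf='(empty)' undo_depth=0 redo_depth=1
After op 5 (type): buf='cat' undo_depth=1 redo_depth=0
After op 6 (type): buf='catbar' undo_depth=2 redo_depth=0
After op 7 (undo): buf='cat' undo_depth=1 redo_depth=1
After op 8 (redo): buf='catbar' undo_depth=2 redo_depth=0
After op 9 (undo): buf='cat' undo_depth=1 redo_depth=1
After op 10 (redo): buf='catbar' undo_depth=2 redo_depth=0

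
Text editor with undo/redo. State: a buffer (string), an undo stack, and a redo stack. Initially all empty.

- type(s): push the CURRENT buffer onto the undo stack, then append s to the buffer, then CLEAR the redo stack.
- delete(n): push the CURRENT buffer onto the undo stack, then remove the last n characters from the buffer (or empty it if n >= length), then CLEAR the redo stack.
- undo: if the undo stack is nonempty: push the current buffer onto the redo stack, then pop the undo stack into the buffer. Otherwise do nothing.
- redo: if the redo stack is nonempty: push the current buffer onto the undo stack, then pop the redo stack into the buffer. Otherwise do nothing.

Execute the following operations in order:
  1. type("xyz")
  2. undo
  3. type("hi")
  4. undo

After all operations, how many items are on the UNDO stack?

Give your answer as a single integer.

Answer: 0

Derivation:
After op 1 (type): buf='xyz' undo_depth=1 redo_depth=0
After op 2 (undo): buf='(empty)' undo_depth=0 redo_depth=1
After op 3 (type): buf='hi' undo_depth=1 redo_depth=0
After op 4 (undo): buf='(empty)' undo_depth=0 redo_depth=1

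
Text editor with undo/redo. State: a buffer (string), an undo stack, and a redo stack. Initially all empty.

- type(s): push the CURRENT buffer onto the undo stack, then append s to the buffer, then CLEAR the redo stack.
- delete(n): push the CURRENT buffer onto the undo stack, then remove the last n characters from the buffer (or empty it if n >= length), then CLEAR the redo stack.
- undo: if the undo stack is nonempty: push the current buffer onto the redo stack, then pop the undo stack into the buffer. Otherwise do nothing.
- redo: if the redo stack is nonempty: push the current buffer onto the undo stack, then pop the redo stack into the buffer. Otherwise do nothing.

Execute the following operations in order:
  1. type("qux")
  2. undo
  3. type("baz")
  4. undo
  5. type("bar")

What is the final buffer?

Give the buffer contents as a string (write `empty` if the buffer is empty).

After op 1 (type): buf='qux' undo_depth=1 redo_depth=0
After op 2 (undo): buf='(empty)' undo_depth=0 redo_depth=1
After op 3 (type): buf='baz' undo_depth=1 redo_depth=0
After op 4 (undo): buf='(empty)' undo_depth=0 redo_depth=1
After op 5 (type): buf='bar' undo_depth=1 redo_depth=0

Answer: bar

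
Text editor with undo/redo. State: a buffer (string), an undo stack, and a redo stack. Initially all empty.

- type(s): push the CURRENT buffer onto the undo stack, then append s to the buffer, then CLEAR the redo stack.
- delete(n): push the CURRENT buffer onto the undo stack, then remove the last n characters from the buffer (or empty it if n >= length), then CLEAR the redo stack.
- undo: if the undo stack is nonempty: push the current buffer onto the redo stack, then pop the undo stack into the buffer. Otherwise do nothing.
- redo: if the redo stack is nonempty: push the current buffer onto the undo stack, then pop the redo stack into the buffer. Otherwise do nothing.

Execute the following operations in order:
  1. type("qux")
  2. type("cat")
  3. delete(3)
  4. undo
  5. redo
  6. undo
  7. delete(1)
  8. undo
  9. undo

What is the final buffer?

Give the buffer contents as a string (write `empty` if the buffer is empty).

After op 1 (type): buf='qux' undo_depth=1 redo_depth=0
After op 2 (type): buf='quxcat' undo_depth=2 redo_depth=0
After op 3 (delete): buf='qux' undo_depth=3 redo_depth=0
After op 4 (undo): buf='quxcat' undo_depth=2 redo_depth=1
After op 5 (redo): buf='qux' undo_depth=3 redo_depth=0
After op 6 (undo): buf='quxcat' undo_depth=2 redo_depth=1
After op 7 (delete): buf='quxca' undo_depth=3 redo_depth=0
After op 8 (undo): buf='quxcat' undo_depth=2 redo_depth=1
After op 9 (undo): buf='qux' undo_depth=1 redo_depth=2

Answer: qux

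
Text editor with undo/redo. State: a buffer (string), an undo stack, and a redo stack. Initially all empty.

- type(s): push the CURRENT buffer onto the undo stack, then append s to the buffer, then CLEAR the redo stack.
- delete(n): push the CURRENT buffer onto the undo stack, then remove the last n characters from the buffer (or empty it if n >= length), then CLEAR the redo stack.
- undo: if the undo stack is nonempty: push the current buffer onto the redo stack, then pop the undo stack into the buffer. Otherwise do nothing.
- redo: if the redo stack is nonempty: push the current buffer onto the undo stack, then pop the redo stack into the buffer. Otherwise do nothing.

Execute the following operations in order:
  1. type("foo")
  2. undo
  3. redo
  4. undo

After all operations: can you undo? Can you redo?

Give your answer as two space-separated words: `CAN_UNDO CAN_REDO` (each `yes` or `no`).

Answer: no yes

Derivation:
After op 1 (type): buf='foo' undo_depth=1 redo_depth=0
After op 2 (undo): buf='(empty)' undo_depth=0 redo_depth=1
After op 3 (redo): buf='foo' undo_depth=1 redo_depth=0
After op 4 (undo): buf='(empty)' undo_depth=0 redo_depth=1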